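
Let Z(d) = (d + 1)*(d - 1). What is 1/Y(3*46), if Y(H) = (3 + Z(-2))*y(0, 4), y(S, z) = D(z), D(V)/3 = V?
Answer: 1/72 ≈ 0.013889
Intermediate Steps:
Z(d) = (1 + d)*(-1 + d)
D(V) = 3*V
y(S, z) = 3*z
Y(H) = 72 (Y(H) = (3 + (-1 + (-2)²))*(3*4) = (3 + (-1 + 4))*12 = (3 + 3)*12 = 6*12 = 72)
1/Y(3*46) = 1/72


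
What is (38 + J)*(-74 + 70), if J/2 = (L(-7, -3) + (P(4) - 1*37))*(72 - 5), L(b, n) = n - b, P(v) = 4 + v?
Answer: 13248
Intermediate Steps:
J = -3350 (J = 2*(((-3 - 1*(-7)) + ((4 + 4) - 1*37))*(72 - 5)) = 2*(((-3 + 7) + (8 - 37))*67) = 2*((4 - 29)*67) = 2*(-25*67) = 2*(-1675) = -3350)
(38 + J)*(-74 + 70) = (38 - 3350)*(-74 + 70) = -3312*(-4) = 13248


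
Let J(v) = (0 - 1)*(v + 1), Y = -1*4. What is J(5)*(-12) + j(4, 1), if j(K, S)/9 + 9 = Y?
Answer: -45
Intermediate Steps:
Y = -4
j(K, S) = -117 (j(K, S) = -81 + 9*(-4) = -81 - 36 = -117)
J(v) = -1 - v (J(v) = -(1 + v) = -1 - v)
J(5)*(-12) + j(4, 1) = (-1 - 1*5)*(-12) - 117 = (-1 - 5)*(-12) - 117 = -6*(-12) - 117 = 72 - 117 = -45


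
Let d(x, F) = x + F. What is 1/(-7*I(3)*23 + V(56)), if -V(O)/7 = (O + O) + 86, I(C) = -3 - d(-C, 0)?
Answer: -1/1386 ≈ -0.00072150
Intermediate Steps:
d(x, F) = F + x
I(C) = -3 + C (I(C) = -3 - (0 - C) = -3 - (-1)*C = -3 + C)
V(O) = -602 - 14*O (V(O) = -7*((O + O) + 86) = -7*(2*O + 86) = -7*(86 + 2*O) = -602 - 14*O)
1/(-7*I(3)*23 + V(56)) = 1/(-7*(-3 + 3)*23 + (-602 - 14*56)) = 1/(-7*0*23 + (-602 - 784)) = 1/(0*23 - 1386) = 1/(0 - 1386) = 1/(-1386) = -1/1386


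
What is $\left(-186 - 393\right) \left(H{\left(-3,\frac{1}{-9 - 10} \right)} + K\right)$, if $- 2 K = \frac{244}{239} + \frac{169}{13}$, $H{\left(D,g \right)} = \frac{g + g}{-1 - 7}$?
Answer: $\frac{73590321}{18164} \approx 4051.4$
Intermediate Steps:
$H{\left(D,g \right)} = - \frac{g}{4}$ ($H{\left(D,g \right)} = \frac{2 g}{-8} = 2 g \left(- \frac{1}{8}\right) = - \frac{g}{4}$)
$K = - \frac{3351}{478}$ ($K = - \frac{\frac{244}{239} + \frac{169}{13}}{2} = - \frac{244 \cdot \frac{1}{239} + 169 \cdot \frac{1}{13}}{2} = - \frac{\frac{244}{239} + 13}{2} = \left(- \frac{1}{2}\right) \frac{3351}{239} = - \frac{3351}{478} \approx -7.0105$)
$\left(-186 - 393\right) \left(H{\left(-3,\frac{1}{-9 - 10} \right)} + K\right) = \left(-186 - 393\right) \left(- \frac{1}{4 \left(-9 - 10\right)} - \frac{3351}{478}\right) = - 579 \left(- \frac{1}{4 \left(-19\right)} - \frac{3351}{478}\right) = - 579 \left(\left(- \frac{1}{4}\right) \left(- \frac{1}{19}\right) - \frac{3351}{478}\right) = - 579 \left(\frac{1}{76} - \frac{3351}{478}\right) = \left(-579\right) \left(- \frac{127099}{18164}\right) = \frac{73590321}{18164}$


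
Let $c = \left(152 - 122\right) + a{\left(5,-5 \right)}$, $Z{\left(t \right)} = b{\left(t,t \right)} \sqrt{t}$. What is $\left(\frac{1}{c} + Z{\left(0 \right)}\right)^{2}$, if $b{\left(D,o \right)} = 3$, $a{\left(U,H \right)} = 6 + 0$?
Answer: $\frac{1}{1296} \approx 0.0007716$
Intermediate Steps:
$a{\left(U,H \right)} = 6$
$Z{\left(t \right)} = 3 \sqrt{t}$
$c = 36$ ($c = \left(152 - 122\right) + 6 = 30 + 6 = 36$)
$\left(\frac{1}{c} + Z{\left(0 \right)}\right)^{2} = \left(\frac{1}{36} + 3 \sqrt{0}\right)^{2} = \left(\frac{1}{36} + 3 \cdot 0\right)^{2} = \left(\frac{1}{36} + 0\right)^{2} = \left(\frac{1}{36}\right)^{2} = \frac{1}{1296}$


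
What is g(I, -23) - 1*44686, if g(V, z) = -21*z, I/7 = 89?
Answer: -44203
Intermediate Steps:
I = 623 (I = 7*89 = 623)
g(I, -23) - 1*44686 = -21*(-23) - 1*44686 = 483 - 44686 = -44203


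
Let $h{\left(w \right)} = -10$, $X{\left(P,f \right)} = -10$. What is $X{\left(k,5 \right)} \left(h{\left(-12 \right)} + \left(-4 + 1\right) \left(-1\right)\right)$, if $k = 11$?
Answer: $70$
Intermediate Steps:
$X{\left(k,5 \right)} \left(h{\left(-12 \right)} + \left(-4 + 1\right) \left(-1\right)\right) = - 10 \left(-10 + \left(-4 + 1\right) \left(-1\right)\right) = - 10 \left(-10 - -3\right) = - 10 \left(-10 + 3\right) = \left(-10\right) \left(-7\right) = 70$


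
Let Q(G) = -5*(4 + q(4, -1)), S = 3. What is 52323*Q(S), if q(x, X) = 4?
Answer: -2092920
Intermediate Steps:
Q(G) = -40 (Q(G) = -5*(4 + 4) = -5*8 = -40)
52323*Q(S) = 52323*(-40) = -2092920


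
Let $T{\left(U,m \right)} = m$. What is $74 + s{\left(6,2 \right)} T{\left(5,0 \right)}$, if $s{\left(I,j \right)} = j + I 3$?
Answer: $74$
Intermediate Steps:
$s{\left(I,j \right)} = j + 3 I$
$74 + s{\left(6,2 \right)} T{\left(5,0 \right)} = 74 + \left(2 + 3 \cdot 6\right) 0 = 74 + \left(2 + 18\right) 0 = 74 + 20 \cdot 0 = 74 + 0 = 74$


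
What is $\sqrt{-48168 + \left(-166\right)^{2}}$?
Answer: $2 i \sqrt{5153} \approx 143.57 i$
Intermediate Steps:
$\sqrt{-48168 + \left(-166\right)^{2}} = \sqrt{-48168 + 27556} = \sqrt{-20612} = 2 i \sqrt{5153}$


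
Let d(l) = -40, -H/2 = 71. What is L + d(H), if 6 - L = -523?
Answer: 489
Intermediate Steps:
H = -142 (H = -2*71 = -142)
L = 529 (L = 6 - 1*(-523) = 6 + 523 = 529)
L + d(H) = 529 - 40 = 489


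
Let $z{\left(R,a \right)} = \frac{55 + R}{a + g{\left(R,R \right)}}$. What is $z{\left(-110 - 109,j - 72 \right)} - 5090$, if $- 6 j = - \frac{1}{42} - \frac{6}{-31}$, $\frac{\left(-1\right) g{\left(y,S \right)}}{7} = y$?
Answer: $- \frac{58094016158}{11413111} \approx -5090.1$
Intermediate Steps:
$g{\left(y,S \right)} = - 7 y$
$j = - \frac{221}{7812}$ ($j = - \frac{- \frac{1}{42} - \frac{6}{-31}}{6} = - \frac{\left(-1\right) \frac{1}{42} - - \frac{6}{31}}{6} = - \frac{- \frac{1}{42} + \frac{6}{31}}{6} = \left(- \frac{1}{6}\right) \frac{221}{1302} = - \frac{221}{7812} \approx -0.02829$)
$z{\left(R,a \right)} = \frac{55 + R}{a - 7 R}$
$z{\left(-110 - 109,j - 72 \right)} - 5090 = \frac{55 - 219}{\left(- \frac{221}{7812} - 72\right) - 7 \left(-110 - 109\right)} - 5090 = \frac{55 - 219}{- \frac{562685}{7812} - -1533} - 5090 = \frac{1}{- \frac{562685}{7812} + 1533} \left(-164\right) - 5090 = \frac{1}{\frac{11413111}{7812}} \left(-164\right) - 5090 = \frac{7812}{11413111} \left(-164\right) - 5090 = - \frac{1281168}{11413111} - 5090 = - \frac{58094016158}{11413111}$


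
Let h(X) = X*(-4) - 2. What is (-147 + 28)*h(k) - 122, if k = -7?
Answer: -3216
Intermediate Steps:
h(X) = -2 - 4*X (h(X) = -4*X - 2 = -2 - 4*X)
(-147 + 28)*h(k) - 122 = (-147 + 28)*(-2 - 4*(-7)) - 122 = -119*(-2 + 28) - 122 = -119*26 - 122 = -3094 - 122 = -3216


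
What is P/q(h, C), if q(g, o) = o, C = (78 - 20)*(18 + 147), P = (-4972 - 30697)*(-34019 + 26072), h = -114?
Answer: 94487181/3190 ≈ 29620.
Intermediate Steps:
P = 283461543 (P = -35669*(-7947) = 283461543)
C = 9570 (C = 58*165 = 9570)
P/q(h, C) = 283461543/9570 = 283461543*(1/9570) = 94487181/3190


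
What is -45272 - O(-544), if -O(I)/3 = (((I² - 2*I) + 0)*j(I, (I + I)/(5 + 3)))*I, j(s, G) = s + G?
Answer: 329625308968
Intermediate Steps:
j(s, G) = G + s
O(I) = -15*I²*(I² - 2*I)/4 (O(I) = -3*((I² - 2*I) + 0)*((I + I)/(5 + 3) + I)*I = -3*(I² - 2*I)*((2*I)/8 + I)*I = -3*(I² - 2*I)*((2*I)*(⅛) + I)*I = -3*(I² - 2*I)*(I/4 + I)*I = -3*(I² - 2*I)*(5*I/4)*I = -3*5*I*(I² - 2*I)/4*I = -15*I²*(I² - 2*I)/4)
-45272 - O(-544) = -45272 - 15*(-544)³*(2 - 1*(-544))/4 = -45272 - 15*(-160989184)*(2 + 544)/4 = -45272 - 15*(-160989184)*546/4 = -45272 - 1*(-329625354240) = -45272 + 329625354240 = 329625308968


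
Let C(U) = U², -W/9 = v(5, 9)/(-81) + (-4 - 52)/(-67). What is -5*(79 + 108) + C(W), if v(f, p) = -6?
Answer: -35065619/40401 ≈ -867.94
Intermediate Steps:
W = -1646/201 (W = -9*(-6/(-81) + (-4 - 52)/(-67)) = -9*(-6*(-1/81) - 56*(-1/67)) = -9*(2/27 + 56/67) = -9*1646/1809 = -1646/201 ≈ -8.1891)
-5*(79 + 108) + C(W) = -5*(79 + 108) + (-1646/201)² = -5*187 + 2709316/40401 = -935 + 2709316/40401 = -35065619/40401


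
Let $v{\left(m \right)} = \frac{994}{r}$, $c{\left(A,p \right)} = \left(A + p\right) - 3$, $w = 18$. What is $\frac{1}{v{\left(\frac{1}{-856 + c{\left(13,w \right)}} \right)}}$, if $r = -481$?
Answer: $- \frac{481}{994} \approx -0.4839$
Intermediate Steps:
$c{\left(A,p \right)} = -3 + A + p$
$v{\left(m \right)} = - \frac{994}{481}$ ($v{\left(m \right)} = \frac{994}{-481} = 994 \left(- \frac{1}{481}\right) = - \frac{994}{481}$)
$\frac{1}{v{\left(\frac{1}{-856 + c{\left(13,w \right)}} \right)}} = \frac{1}{- \frac{994}{481}} = - \frac{481}{994}$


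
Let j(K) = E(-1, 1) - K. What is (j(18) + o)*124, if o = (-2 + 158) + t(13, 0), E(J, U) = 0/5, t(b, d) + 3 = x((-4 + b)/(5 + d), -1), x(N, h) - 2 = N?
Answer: 86056/5 ≈ 17211.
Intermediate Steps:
x(N, h) = 2 + N
t(b, d) = -1 + (-4 + b)/(5 + d) (t(b, d) = -3 + (2 + (-4 + b)/(5 + d)) = -1 + (-4 + b)/(5 + d))
E(J, U) = 0 (E(J, U) = 0*(⅕) = 0)
j(K) = -K (j(K) = 0 - K = -K)
o = 784/5 (o = (-2 + 158) + (-9 + 13 - 1*0)/(5 + 0) = 156 + (-9 + 13 + 0)/5 = 156 + (⅕)*4 = 156 + ⅘ = 784/5 ≈ 156.80)
(j(18) + o)*124 = (-1*18 + 784/5)*124 = (-18 + 784/5)*124 = (694/5)*124 = 86056/5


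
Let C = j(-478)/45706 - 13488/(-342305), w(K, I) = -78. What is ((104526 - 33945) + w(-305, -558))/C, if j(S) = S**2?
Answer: 551523547720995/39413849074 ≈ 13993.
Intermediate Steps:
C = 39413849074/7822696165 (C = (-478)**2/45706 - 13488/(-342305) = 228484*(1/45706) - 13488*(-1/342305) = 114242/22853 + 13488/342305 = 39413849074/7822696165 ≈ 5.0384)
((104526 - 33945) + w(-305, -558))/C = ((104526 - 33945) - 78)/(39413849074/7822696165) = (70581 - 78)*(7822696165/39413849074) = 70503*(7822696165/39413849074) = 551523547720995/39413849074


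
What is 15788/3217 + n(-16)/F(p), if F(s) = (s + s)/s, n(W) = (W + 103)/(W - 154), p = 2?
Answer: 5088041/1093780 ≈ 4.6518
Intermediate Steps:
n(W) = (103 + W)/(-154 + W)
F(s) = 2 (F(s) = (2*s)/s = 2)
15788/3217 + n(-16)/F(p) = 15788/3217 + ((103 - 16)/(-154 - 16))/2 = 15788*(1/3217) + (87/(-170))*(½) = 15788/3217 - 1/170*87*(½) = 15788/3217 - 87/170*½ = 15788/3217 - 87/340 = 5088041/1093780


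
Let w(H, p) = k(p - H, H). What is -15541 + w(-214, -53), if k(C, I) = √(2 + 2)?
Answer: -15539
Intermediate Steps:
k(C, I) = 2 (k(C, I) = √4 = 2)
w(H, p) = 2
-15541 + w(-214, -53) = -15541 + 2 = -15539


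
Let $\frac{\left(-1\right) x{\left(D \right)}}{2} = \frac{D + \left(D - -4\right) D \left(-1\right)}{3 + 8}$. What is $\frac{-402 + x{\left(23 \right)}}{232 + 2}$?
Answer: $- \frac{1613}{1287} \approx -1.2533$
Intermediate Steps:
$x{\left(D \right)} = - \frac{2 D}{11} + \frac{2 D \left(4 + D\right)}{11}$ ($x{\left(D \right)} = - 2 \frac{D + \left(D - -4\right) D \left(-1\right)}{3 + 8} = - 2 \frac{D + \left(D + 4\right) D \left(-1\right)}{11} = - 2 \left(D + \left(4 + D\right) D \left(-1\right)\right) \frac{1}{11} = - 2 \left(D + D \left(4 + D\right) \left(-1\right)\right) \frac{1}{11} = - 2 \left(D - D \left(4 + D\right)\right) \frac{1}{11} = - 2 \left(\frac{D}{11} - \frac{D \left(4 + D\right)}{11}\right) = - \frac{2 D}{11} + \frac{2 D \left(4 + D\right)}{11}$)
$\frac{-402 + x{\left(23 \right)}}{232 + 2} = \frac{-402 + \frac{2}{11} \cdot 23 \left(3 + 23\right)}{232 + 2} = \frac{-402 + \frac{2}{11} \cdot 23 \cdot 26}{234} = \left(-402 + \frac{1196}{11}\right) \frac{1}{234} = \left(- \frac{3226}{11}\right) \frac{1}{234} = - \frac{1613}{1287}$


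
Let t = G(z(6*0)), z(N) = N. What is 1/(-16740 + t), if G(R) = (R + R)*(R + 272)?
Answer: -1/16740 ≈ -5.9737e-5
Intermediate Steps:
G(R) = 2*R*(272 + R) (G(R) = (2*R)*(272 + R) = 2*R*(272 + R))
t = 0 (t = 2*(6*0)*(272 + 6*0) = 2*0*(272 + 0) = 2*0*272 = 0)
1/(-16740 + t) = 1/(-16740 + 0) = 1/(-16740) = -1/16740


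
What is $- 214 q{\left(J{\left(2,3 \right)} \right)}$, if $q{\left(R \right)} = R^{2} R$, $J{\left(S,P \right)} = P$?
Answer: $-5778$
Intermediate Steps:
$q{\left(R \right)} = R^{3}$
$- 214 q{\left(J{\left(2,3 \right)} \right)} = - 214 \cdot 3^{3} = \left(-214\right) 27 = -5778$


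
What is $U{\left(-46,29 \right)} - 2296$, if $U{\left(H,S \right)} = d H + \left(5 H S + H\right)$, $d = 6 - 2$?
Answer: $-9196$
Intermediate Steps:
$d = 4$
$U{\left(H,S \right)} = 5 H + 5 H S$ ($U{\left(H,S \right)} = 4 H + \left(5 H S + H\right) = 4 H + \left(H + 5 H S\right) = 5 H + 5 H S$)
$U{\left(-46,29 \right)} - 2296 = 5 \left(-46\right) \left(1 + 29\right) - 2296 = 5 \left(-46\right) 30 - 2296 = -6900 - 2296 = -9196$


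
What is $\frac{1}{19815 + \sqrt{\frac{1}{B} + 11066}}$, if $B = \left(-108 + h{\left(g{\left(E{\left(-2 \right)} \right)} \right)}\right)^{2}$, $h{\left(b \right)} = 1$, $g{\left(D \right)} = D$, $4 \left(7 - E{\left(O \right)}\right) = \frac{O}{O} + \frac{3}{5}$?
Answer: $\frac{15124129}{299676169826} - \frac{107 \sqrt{126694635}}{4495142547390} \approx 5.02 \cdot 10^{-5}$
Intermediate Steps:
$E{\left(O \right)} = \frac{33}{5}$ ($E{\left(O \right)} = 7 - \frac{\frac{O}{O} + \frac{3}{5}}{4} = 7 - \frac{1 + 3 \cdot \frac{1}{5}}{4} = 7 - \frac{1 + \frac{3}{5}}{4} = 7 - \frac{2}{5} = \frac{33}{5}$)
$B = 11449$ ($B = \left(-108 + 1\right)^{2} = \left(-107\right)^{2} = 11449$)
$\frac{1}{19815 + \sqrt{\frac{1}{B} + 11066}} = \frac{1}{19815 + \sqrt{\frac{1}{11449} + 11066}} = \frac{1}{19815 + \sqrt{\frac{126694635}{11449}}} = \frac{1}{19815 + \frac{\sqrt{126694635}}{107}}$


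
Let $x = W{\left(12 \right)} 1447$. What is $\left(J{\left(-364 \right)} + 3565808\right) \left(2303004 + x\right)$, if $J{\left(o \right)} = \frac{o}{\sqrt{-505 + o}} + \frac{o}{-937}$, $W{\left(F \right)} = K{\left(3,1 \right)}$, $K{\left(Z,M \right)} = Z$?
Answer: $\frac{7709214496268700}{937} + \frac{839873580 i \sqrt{869}}{869} \approx 8.2275 \cdot 10^{12} + 2.8491 \cdot 10^{7} i$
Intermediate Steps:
$W{\left(F \right)} = 3$
$J{\left(o \right)} = - \frac{o}{937} + \frac{o}{\sqrt{-505 + o}}$ ($J{\left(o \right)} = \frac{o}{\sqrt{-505 + o}} + o \left(- \frac{1}{937}\right) = \frac{o}{\sqrt{-505 + o}} - \frac{o}{937} = - \frac{o}{937} + \frac{o}{\sqrt{-505 + o}}$)
$x = 4341$ ($x = 3 \cdot 1447 = 4341$)
$\left(J{\left(-364 \right)} + 3565808\right) \left(2303004 + x\right) = \left(\left(\left(- \frac{1}{937}\right) \left(-364\right) - \frac{364}{\sqrt{-505 - 364}}\right) + 3565808\right) \left(2303004 + 4341\right) = \left(\left(\frac{364}{937} - \frac{364}{i \sqrt{869}}\right) + 3565808\right) 2307345 = \left(\left(\frac{364}{937} - 364 \left(- \frac{i \sqrt{869}}{869}\right)\right) + 3565808\right) 2307345 = \left(\left(\frac{364}{937} + \frac{364 i \sqrt{869}}{869}\right) + 3565808\right) 2307345 = \left(\frac{3341162460}{937} + \frac{364 i \sqrt{869}}{869}\right) 2307345 = \frac{7709214496268700}{937} + \frac{839873580 i \sqrt{869}}{869}$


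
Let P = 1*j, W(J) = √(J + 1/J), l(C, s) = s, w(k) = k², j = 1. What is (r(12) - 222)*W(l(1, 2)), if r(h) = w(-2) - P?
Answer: -219*√10/2 ≈ -346.27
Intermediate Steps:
P = 1 (P = 1*1 = 1)
r(h) = 3 (r(h) = (-2)² - 1*1 = 4 - 1 = 3)
(r(12) - 222)*W(l(1, 2)) = (3 - 222)*√(2 + 1/2) = -219*√(2 + ½) = -219*√10/2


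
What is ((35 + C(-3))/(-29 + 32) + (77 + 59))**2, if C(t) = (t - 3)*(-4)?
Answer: 218089/9 ≈ 24232.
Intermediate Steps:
C(t) = 12 - 4*t (C(t) = (-3 + t)*(-4) = 12 - 4*t)
((35 + C(-3))/(-29 + 32) + (77 + 59))**2 = ((35 + (12 - 4*(-3)))/(-29 + 32) + (77 + 59))**2 = ((35 + (12 + 12))/3 + 136)**2 = ((35 + 24)*(1/3) + 136)**2 = (59*(1/3) + 136)**2 = (59/3 + 136)**2 = (467/3)**2 = 218089/9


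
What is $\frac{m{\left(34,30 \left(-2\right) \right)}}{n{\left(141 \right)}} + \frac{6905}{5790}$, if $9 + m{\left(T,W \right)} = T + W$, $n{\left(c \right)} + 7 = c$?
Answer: $\frac{36131}{38793} \approx 0.93138$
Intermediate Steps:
$n{\left(c \right)} = -7 + c$
$m{\left(T,W \right)} = -9 + T + W$ ($m{\left(T,W \right)} = -9 + \left(T + W\right) = -9 + T + W$)
$\frac{m{\left(34,30 \left(-2\right) \right)}}{n{\left(141 \right)}} + \frac{6905}{5790} = \frac{-9 + 34 + 30 \left(-2\right)}{-7 + 141} + \frac{6905}{5790} = \frac{-9 + 34 - 60}{134} + 6905 \cdot \frac{1}{5790} = \left(-35\right) \frac{1}{134} + \frac{1381}{1158} = - \frac{35}{134} + \frac{1381}{1158} = \frac{36131}{38793}$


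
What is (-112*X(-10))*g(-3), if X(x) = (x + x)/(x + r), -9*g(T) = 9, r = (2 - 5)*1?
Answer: 2240/13 ≈ 172.31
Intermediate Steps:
r = -3 (r = -3*1 = -3)
g(T) = -1 (g(T) = -⅑*9 = -1)
X(x) = 2*x/(-3 + x) (X(x) = (x + x)/(x - 3) = (2*x)/(-3 + x) = 2*x/(-3 + x))
(-112*X(-10))*g(-3) = -224*(-10)/(-3 - 10)*(-1) = -224*(-10)/(-13)*(-1) = -224*(-10)*(-1)/13*(-1) = -112*20/13*(-1) = -2240/13*(-1) = 2240/13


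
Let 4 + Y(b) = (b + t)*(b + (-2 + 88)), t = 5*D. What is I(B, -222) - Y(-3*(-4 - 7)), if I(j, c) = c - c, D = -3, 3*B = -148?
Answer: -2138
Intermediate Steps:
B = -148/3 (B = (⅓)*(-148) = -148/3 ≈ -49.333)
I(j, c) = 0
t = -15 (t = 5*(-3) = -15)
Y(b) = -4 + (-15 + b)*(86 + b) (Y(b) = -4 + (b - 15)*(b + (-2 + 88)) = -4 + (-15 + b)*(b + 86) = -4 + (-15 + b)*(86 + b))
I(B, -222) - Y(-3*(-4 - 7)) = 0 - (-1294 + (-3*(-4 - 7))² + 71*(-3*(-4 - 7))) = 0 - (-1294 + (-3*(-11))² + 71*(-3*(-11))) = 0 - (-1294 + 33² + 71*33) = 0 - (-1294 + 1089 + 2343) = 0 - 1*2138 = 0 - 2138 = -2138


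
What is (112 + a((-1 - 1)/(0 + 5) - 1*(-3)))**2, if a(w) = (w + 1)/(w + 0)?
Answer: 2172676/169 ≈ 12856.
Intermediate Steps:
a(w) = (1 + w)/w
(112 + a((-1 - 1)/(0 + 5) - 1*(-3)))**2 = (112 + (1 + ((-1 - 1)/(0 + 5) - 1*(-3)))/((-1 - 1)/(0 + 5) - 1*(-3)))**2 = (112 + (1 + (-2/5 + 3))/(-2/5 + 3))**2 = (112 + (1 + 13/5)/(13/5))**2 = (112 + (5/13)*(18/5))**2 = (112 + 18/13)**2 = (1474/13)**2 = 2172676/169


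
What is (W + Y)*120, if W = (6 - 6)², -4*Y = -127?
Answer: 3810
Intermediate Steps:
Y = 127/4 (Y = -¼*(-127) = 127/4 ≈ 31.750)
W = 0 (W = 0² = 0)
(W + Y)*120 = (0 + 127/4)*120 = (127/4)*120 = 3810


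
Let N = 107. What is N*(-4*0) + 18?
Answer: 18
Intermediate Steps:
N*(-4*0) + 18 = 107*(-4*0) + 18 = 107*0 + 18 = 0 + 18 = 18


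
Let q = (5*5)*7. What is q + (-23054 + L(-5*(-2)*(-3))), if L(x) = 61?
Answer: -22818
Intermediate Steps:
q = 175 (q = 25*7 = 175)
q + (-23054 + L(-5*(-2)*(-3))) = 175 + (-23054 + 61) = 175 - 22993 = -22818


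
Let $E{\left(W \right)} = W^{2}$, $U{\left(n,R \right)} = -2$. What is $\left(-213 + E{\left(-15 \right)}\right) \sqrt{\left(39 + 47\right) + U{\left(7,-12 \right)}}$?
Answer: $24 \sqrt{21} \approx 109.98$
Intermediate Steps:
$\left(-213 + E{\left(-15 \right)}\right) \sqrt{\left(39 + 47\right) + U{\left(7,-12 \right)}} = \left(-213 + \left(-15\right)^{2}\right) \sqrt{\left(39 + 47\right) - 2} = \left(-213 + 225\right) \sqrt{86 - 2} = 12 \sqrt{84} = 12 \cdot 2 \sqrt{21} = 24 \sqrt{21}$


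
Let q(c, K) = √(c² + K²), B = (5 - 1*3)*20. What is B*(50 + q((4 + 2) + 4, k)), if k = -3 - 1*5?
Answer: 2000 + 80*√41 ≈ 2512.3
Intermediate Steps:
B = 40 (B = (5 - 3)*20 = 2*20 = 40)
k = -8 (k = -3 - 5 = -8)
q(c, K) = √(K² + c²)
B*(50 + q((4 + 2) + 4, k)) = 40*(50 + √((-8)² + ((4 + 2) + 4)²)) = 40*(50 + √(64 + (6 + 4)²)) = 40*(50 + √(64 + 10²)) = 40*(50 + √(64 + 100)) = 40*(50 + √164) = 40*(50 + 2*√41) = 2000 + 80*√41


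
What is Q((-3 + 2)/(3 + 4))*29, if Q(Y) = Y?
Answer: -29/7 ≈ -4.1429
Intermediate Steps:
Q((-3 + 2)/(3 + 4))*29 = ((-3 + 2)/(3 + 4))*29 = -1/7*29 = -1*⅐*29 = -⅐*29 = -29/7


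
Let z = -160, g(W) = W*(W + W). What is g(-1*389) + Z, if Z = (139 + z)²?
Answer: 303083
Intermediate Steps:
g(W) = 2*W² (g(W) = W*(2*W) = 2*W²)
Z = 441 (Z = (139 - 160)² = (-21)² = 441)
g(-1*389) + Z = 2*(-1*389)² + 441 = 2*(-389)² + 441 = 2*151321 + 441 = 302642 + 441 = 303083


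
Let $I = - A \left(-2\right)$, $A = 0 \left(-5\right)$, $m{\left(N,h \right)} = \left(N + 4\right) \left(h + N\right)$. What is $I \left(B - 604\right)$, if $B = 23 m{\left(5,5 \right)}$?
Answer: $0$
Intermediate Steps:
$m{\left(N,h \right)} = \left(4 + N\right) \left(N + h\right)$
$A = 0$
$I = 0$ ($I = \left(-1\right) 0 \left(-2\right) = 0 \left(-2\right) = 0$)
$B = 2070$ ($B = 23 \left(5^{2} + 4 \cdot 5 + 4 \cdot 5 + 5 \cdot 5\right) = 23 \left(25 + 20 + 20 + 25\right) = 23 \cdot 90 = 2070$)
$I \left(B - 604\right) = 0 \left(2070 - 604\right) = 0 \cdot 1466 = 0$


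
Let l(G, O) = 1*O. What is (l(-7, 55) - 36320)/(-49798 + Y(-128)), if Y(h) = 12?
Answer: 36265/49786 ≈ 0.72842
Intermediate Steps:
l(G, O) = O
(l(-7, 55) - 36320)/(-49798 + Y(-128)) = (55 - 36320)/(-49798 + 12) = -36265/(-49786) = -36265*(-1/49786) = 36265/49786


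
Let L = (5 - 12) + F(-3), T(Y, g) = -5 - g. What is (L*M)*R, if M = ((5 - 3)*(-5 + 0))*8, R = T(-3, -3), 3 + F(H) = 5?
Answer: -800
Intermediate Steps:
F(H) = 2 (F(H) = -3 + 5 = 2)
R = -2 (R = -5 - 1*(-3) = -5 + 3 = -2)
L = -5 (L = (5 - 12) + 2 = -7 + 2 = -5)
M = -80 (M = (2*(-5))*8 = -10*8 = -80)
(L*M)*R = -5*(-80)*(-2) = 400*(-2) = -800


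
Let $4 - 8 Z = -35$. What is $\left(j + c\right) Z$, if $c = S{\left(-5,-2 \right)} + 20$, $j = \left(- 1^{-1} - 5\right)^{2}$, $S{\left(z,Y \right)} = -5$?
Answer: $\frac{1989}{8} \approx 248.63$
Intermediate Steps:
$Z = \frac{39}{8}$ ($Z = \frac{1}{2} - - \frac{35}{8} = \frac{1}{2} + \frac{35}{8} = \frac{39}{8} \approx 4.875$)
$j = 36$ ($j = \left(\left(-1\right) 1 - 5\right)^{2} = \left(-1 - 5\right)^{2} = \left(-6\right)^{2} = 36$)
$c = 15$ ($c = -5 + 20 = 15$)
$\left(j + c\right) Z = \left(36 + 15\right) \frac{39}{8} = 51 \cdot \frac{39}{8} = \frac{1989}{8}$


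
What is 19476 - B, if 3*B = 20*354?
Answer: 17116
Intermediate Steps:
B = 2360 (B = (20*354)/3 = (⅓)*7080 = 2360)
19476 - B = 19476 - 1*2360 = 19476 - 2360 = 17116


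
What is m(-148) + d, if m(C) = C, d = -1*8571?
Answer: -8719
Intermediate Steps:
d = -8571
m(-148) + d = -148 - 8571 = -8719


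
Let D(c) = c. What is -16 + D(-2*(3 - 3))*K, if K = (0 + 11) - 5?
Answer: -16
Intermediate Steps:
K = 6 (K = 11 - 5 = 6)
-16 + D(-2*(3 - 3))*K = -16 - 2*(3 - 3)*6 = -16 - 2*0*6 = -16 + 0*6 = -16 + 0 = -16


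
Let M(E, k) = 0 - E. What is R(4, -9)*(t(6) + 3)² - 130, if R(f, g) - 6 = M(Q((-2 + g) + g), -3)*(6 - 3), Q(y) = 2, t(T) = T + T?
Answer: -130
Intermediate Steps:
t(T) = 2*T
M(E, k) = -E
R(f, g) = 0 (R(f, g) = 6 + (-1*2)*(6 - 3) = 6 - 2*3 = 6 - 6 = 0)
R(4, -9)*(t(6) + 3)² - 130 = 0*(2*6 + 3)² - 130 = 0*(12 + 3)² - 130 = 0*15² - 130 = 0*225 - 130 = 0 - 130 = -130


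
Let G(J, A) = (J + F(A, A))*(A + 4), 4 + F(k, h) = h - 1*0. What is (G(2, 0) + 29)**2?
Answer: 441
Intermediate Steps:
F(k, h) = -4 + h (F(k, h) = -4 + (h - 1*0) = -4 + (h + 0) = -4 + h)
G(J, A) = (4 + A)*(-4 + A + J) (G(J, A) = (J + (-4 + A))*(A + 4) = (-4 + A + J)*(4 + A) = (4 + A)*(-4 + A + J))
(G(2, 0) + 29)**2 = ((-16 + 0**2 + 4*2 + 0*2) + 29)**2 = ((-16 + 0 + 8 + 0) + 29)**2 = (-8 + 29)**2 = 21**2 = 441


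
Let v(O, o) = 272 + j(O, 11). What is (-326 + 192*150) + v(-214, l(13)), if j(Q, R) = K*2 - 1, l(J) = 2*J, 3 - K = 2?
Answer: 28747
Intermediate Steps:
K = 1 (K = 3 - 1*2 = 3 - 2 = 1)
j(Q, R) = 1 (j(Q, R) = 1*2 - 1 = 2 - 1 = 1)
v(O, o) = 273 (v(O, o) = 272 + 1 = 273)
(-326 + 192*150) + v(-214, l(13)) = (-326 + 192*150) + 273 = (-326 + 28800) + 273 = 28474 + 273 = 28747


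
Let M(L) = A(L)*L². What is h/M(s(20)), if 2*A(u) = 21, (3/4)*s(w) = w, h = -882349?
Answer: -2647047/22400 ≈ -118.17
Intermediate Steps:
s(w) = 4*w/3
A(u) = 21/2 (A(u) = (½)*21 = 21/2)
M(L) = 21*L²/2
h/M(s(20)) = -882349/(21*((4/3)*20)²/2) = -882349/(21*(80/3)²/2) = -882349/((21/2)*(6400/9)) = -882349/22400/3 = -882349*3/22400 = -2647047/22400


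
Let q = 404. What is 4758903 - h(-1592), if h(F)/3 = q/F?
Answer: 1894043697/398 ≈ 4.7589e+6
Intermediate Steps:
h(F) = 1212/F (h(F) = 3*(404/F) = 1212/F)
4758903 - h(-1592) = 4758903 - 1212/(-1592) = 4758903 - 1212*(-1)/1592 = 4758903 - 1*(-303/398) = 4758903 + 303/398 = 1894043697/398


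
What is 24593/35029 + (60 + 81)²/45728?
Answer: 1821000253/1601806112 ≈ 1.1368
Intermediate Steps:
24593/35029 + (60 + 81)²/45728 = 24593*(1/35029) + 141²*(1/45728) = 24593/35029 + 19881*(1/45728) = 24593/35029 + 19881/45728 = 1821000253/1601806112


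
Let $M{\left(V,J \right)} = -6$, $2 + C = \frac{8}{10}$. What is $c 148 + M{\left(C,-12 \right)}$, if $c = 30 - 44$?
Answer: $-2078$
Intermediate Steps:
$C = - \frac{6}{5}$ ($C = -2 + \frac{8}{10} = -2 + 8 \cdot \frac{1}{10} = -2 + \frac{4}{5} = - \frac{6}{5} \approx -1.2$)
$c = -14$ ($c = 30 - 44 = -14$)
$c 148 + M{\left(C,-12 \right)} = \left(-14\right) 148 - 6 = -2072 - 6 = -2078$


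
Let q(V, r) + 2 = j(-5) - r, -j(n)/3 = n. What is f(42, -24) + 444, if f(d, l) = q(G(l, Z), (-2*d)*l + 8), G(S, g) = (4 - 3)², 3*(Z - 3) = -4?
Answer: -1567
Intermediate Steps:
Z = 5/3 (Z = 3 + (⅓)*(-4) = 3 - 4/3 = 5/3 ≈ 1.6667)
j(n) = -3*n
G(S, g) = 1 (G(S, g) = 1² = 1)
q(V, r) = 13 - r (q(V, r) = -2 + (-3*(-5) - r) = -2 + (15 - r) = 13 - r)
f(d, l) = 5 + 2*d*l (f(d, l) = 13 - ((-2*d)*l + 8) = 13 - (-2*d*l + 8) = 13 - (8 - 2*d*l) = 13 + (-8 + 2*d*l) = 5 + 2*d*l)
f(42, -24) + 444 = (5 + 2*42*(-24)) + 444 = (5 - 2016) + 444 = -2011 + 444 = -1567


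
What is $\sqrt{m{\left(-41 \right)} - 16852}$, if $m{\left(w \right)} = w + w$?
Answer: $i \sqrt{16934} \approx 130.13 i$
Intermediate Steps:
$m{\left(w \right)} = 2 w$
$\sqrt{m{\left(-41 \right)} - 16852} = \sqrt{2 \left(-41\right) - 16852} = \sqrt{-82 - 16852} = \sqrt{-16934} = i \sqrt{16934}$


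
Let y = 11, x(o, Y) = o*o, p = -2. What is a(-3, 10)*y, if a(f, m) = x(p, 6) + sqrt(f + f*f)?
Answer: 44 + 11*sqrt(6) ≈ 70.944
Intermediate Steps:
x(o, Y) = o**2
a(f, m) = 4 + sqrt(f + f**2) (a(f, m) = (-2)**2 + sqrt(f + f*f) = 4 + sqrt(f + f**2))
a(-3, 10)*y = (4 + sqrt(-3*(1 - 3)))*11 = (4 + sqrt(-3*(-2)))*11 = (4 + sqrt(6))*11 = 44 + 11*sqrt(6)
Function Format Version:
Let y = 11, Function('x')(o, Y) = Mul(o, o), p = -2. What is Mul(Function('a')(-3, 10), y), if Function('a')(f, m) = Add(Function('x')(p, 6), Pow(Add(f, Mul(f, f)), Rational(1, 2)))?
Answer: Add(44, Mul(11, Pow(6, Rational(1, 2)))) ≈ 70.944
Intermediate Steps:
Function('x')(o, Y) = Pow(o, 2)
Function('a')(f, m) = Add(4, Pow(Add(f, Pow(f, 2)), Rational(1, 2))) (Function('a')(f, m) = Add(Pow(-2, 2), Pow(Add(f, Mul(f, f)), Rational(1, 2))) = Add(4, Pow(Add(f, Pow(f, 2)), Rational(1, 2))))
Mul(Function('a')(-3, 10), y) = Mul(Add(4, Pow(Mul(-3, Add(1, -3)), Rational(1, 2))), 11) = Mul(Add(4, Pow(Mul(-3, -2), Rational(1, 2))), 11) = Mul(Add(4, Pow(6, Rational(1, 2))), 11) = Add(44, Mul(11, Pow(6, Rational(1, 2))))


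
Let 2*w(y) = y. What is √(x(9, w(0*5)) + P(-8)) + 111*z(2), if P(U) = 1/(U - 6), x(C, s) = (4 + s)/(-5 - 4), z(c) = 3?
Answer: 333 + I*√910/42 ≈ 333.0 + 0.71824*I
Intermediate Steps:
w(y) = y/2
x(C, s) = -4/9 - s/9 (x(C, s) = (4 + s)/(-9) = (4 + s)*(-⅑) = -4/9 - s/9)
P(U) = 1/(-6 + U)
√(x(9, w(0*5)) + P(-8)) + 111*z(2) = √((-4/9 - 0*5/18) + 1/(-6 - 8)) + 111*3 = √((-4/9 - 0/18) + 1/(-14)) + 333 = √((-4/9 - ⅑*0) - 1/14) + 333 = √((-4/9 + 0) - 1/14) + 333 = √(-4/9 - 1/14) + 333 = √(-65/126) + 333 = I*√910/42 + 333 = 333 + I*√910/42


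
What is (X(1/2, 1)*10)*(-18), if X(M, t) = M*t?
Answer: -90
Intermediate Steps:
(X(1/2, 1)*10)*(-18) = (((1/2)*1)*10)*(-18) = (((1*(½))*1)*10)*(-18) = (((½)*1)*10)*(-18) = ((½)*10)*(-18) = 5*(-18) = -90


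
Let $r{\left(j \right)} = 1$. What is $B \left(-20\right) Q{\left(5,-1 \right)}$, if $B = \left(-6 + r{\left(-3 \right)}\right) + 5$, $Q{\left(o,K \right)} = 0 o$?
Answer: $0$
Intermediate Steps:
$Q{\left(o,K \right)} = 0$
$B = 0$ ($B = \left(-6 + 1\right) + 5 = -5 + 5 = 0$)
$B \left(-20\right) Q{\left(5,-1 \right)} = 0 \left(-20\right) 0 = 0 \cdot 0 = 0$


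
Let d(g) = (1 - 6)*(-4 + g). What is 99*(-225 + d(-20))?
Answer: -10395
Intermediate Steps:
d(g) = 20 - 5*g (d(g) = -5*(-4 + g) = 20 - 5*g)
99*(-225 + d(-20)) = 99*(-225 + (20 - 5*(-20))) = 99*(-225 + (20 + 100)) = 99*(-225 + 120) = 99*(-105) = -10395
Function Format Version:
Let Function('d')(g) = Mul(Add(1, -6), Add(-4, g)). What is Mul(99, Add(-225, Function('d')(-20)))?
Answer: -10395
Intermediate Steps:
Function('d')(g) = Add(20, Mul(-5, g)) (Function('d')(g) = Mul(-5, Add(-4, g)) = Add(20, Mul(-5, g)))
Mul(99, Add(-225, Function('d')(-20))) = Mul(99, Add(-225, Add(20, Mul(-5, -20)))) = Mul(99, Add(-225, Add(20, 100))) = Mul(99, Add(-225, 120)) = Mul(99, -105) = -10395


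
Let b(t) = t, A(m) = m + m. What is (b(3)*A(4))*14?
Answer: 336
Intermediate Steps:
A(m) = 2*m
(b(3)*A(4))*14 = (3*(2*4))*14 = (3*8)*14 = 24*14 = 336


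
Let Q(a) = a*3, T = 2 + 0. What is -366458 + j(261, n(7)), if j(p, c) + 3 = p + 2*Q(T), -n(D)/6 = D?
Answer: -366188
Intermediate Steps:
T = 2
n(D) = -6*D
Q(a) = 3*a
j(p, c) = 9 + p (j(p, c) = -3 + (p + 2*(3*2)) = -3 + (p + 2*6) = -3 + (p + 12) = -3 + (12 + p) = 9 + p)
-366458 + j(261, n(7)) = -366458 + (9 + 261) = -366458 + 270 = -366188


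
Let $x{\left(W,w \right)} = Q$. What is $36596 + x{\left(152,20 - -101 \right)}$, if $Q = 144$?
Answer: $36740$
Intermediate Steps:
$x{\left(W,w \right)} = 144$
$36596 + x{\left(152,20 - -101 \right)} = 36596 + 144 = 36740$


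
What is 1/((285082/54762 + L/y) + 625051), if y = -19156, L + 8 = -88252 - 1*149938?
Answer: 262255218/163927512573535 ≈ 1.5998e-6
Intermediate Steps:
L = -238198 (L = -8 + (-88252 - 1*149938) = -8 + (-88252 - 149938) = -8 - 238190 = -238198)
1/((285082/54762 + L/y) + 625051) = 1/((285082/54762 - 238198/(-19156)) + 625051) = 1/((285082*(1/54762) - 238198*(-1/19156)) + 625051) = 1/((142541/27381 + 119099/9578) + 625051) = 1/(4626307417/262255218 + 625051) = 1/(163927512573535/262255218) = 262255218/163927512573535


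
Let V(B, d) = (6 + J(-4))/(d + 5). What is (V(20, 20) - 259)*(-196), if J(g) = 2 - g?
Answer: 1266748/25 ≈ 50670.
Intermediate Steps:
V(B, d) = 12/(5 + d) (V(B, d) = (6 + (2 - 1*(-4)))/(d + 5) = (6 + (2 + 4))/(5 + d) = (6 + 6)/(5 + d) = 12/(5 + d))
(V(20, 20) - 259)*(-196) = (12/(5 + 20) - 259)*(-196) = (12/25 - 259)*(-196) = -6463/25*(-196) = 1266748/25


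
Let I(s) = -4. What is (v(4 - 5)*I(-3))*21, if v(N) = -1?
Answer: 84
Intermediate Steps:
(v(4 - 5)*I(-3))*21 = -1*(-4)*21 = 4*21 = 84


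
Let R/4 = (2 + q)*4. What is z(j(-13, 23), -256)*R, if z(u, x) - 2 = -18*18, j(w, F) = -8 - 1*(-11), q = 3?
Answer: -25760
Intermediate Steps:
j(w, F) = 3 (j(w, F) = -8 + 11 = 3)
z(u, x) = -322 (z(u, x) = 2 - 18*18 = 2 - 324 = -322)
R = 80 (R = 4*((2 + 3)*4) = 4*(5*4) = 4*20 = 80)
z(j(-13, 23), -256)*R = -322*80 = -25760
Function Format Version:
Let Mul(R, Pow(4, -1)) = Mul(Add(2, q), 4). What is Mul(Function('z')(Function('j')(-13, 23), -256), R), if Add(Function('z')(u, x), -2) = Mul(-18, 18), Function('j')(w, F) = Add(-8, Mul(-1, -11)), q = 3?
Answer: -25760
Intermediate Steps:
Function('j')(w, F) = 3 (Function('j')(w, F) = Add(-8, 11) = 3)
Function('z')(u, x) = -322 (Function('z')(u, x) = Add(2, Mul(-18, 18)) = Add(2, -324) = -322)
R = 80 (R = Mul(4, Mul(Add(2, 3), 4)) = Mul(4, Mul(5, 4)) = Mul(4, 20) = 80)
Mul(Function('z')(Function('j')(-13, 23), -256), R) = Mul(-322, 80) = -25760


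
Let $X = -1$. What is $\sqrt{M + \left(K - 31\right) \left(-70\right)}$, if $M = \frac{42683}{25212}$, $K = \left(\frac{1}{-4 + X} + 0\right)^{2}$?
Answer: $\frac{\sqrt{8616536540205}}{63030} \approx 46.571$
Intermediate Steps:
$K = \frac{1}{25}$ ($K = \left(\frac{1}{-4 - 1} + 0\right)^{2} = \left(\frac{1}{-5} + 0\right)^{2} = \left(- \frac{1}{5} + 0\right)^{2} = \left(- \frac{1}{5}\right)^{2} = \frac{1}{25} \approx 0.04$)
$M = \frac{42683}{25212}$ ($M = 42683 \cdot \frac{1}{25212} = \frac{42683}{25212} \approx 1.693$)
$\sqrt{M + \left(K - 31\right) \left(-70\right)} = \sqrt{\frac{42683}{25212} + \left(\frac{1}{25} - 31\right) \left(-70\right)} = \sqrt{\frac{42683}{25212} - - \frac{10836}{5}} = \sqrt{\frac{42683}{25212} + \frac{10836}{5}} = \sqrt{\frac{273410647}{126060}} = \frac{\sqrt{8616536540205}}{63030}$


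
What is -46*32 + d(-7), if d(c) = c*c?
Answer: -1423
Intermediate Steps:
d(c) = c**2
-46*32 + d(-7) = -46*32 + (-7)**2 = -1472 + 49 = -1423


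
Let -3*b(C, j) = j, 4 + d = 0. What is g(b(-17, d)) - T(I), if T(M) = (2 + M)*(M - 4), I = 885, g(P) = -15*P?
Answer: -781467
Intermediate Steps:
d = -4 (d = -4 + 0 = -4)
b(C, j) = -j/3
T(M) = (-4 + M)*(2 + M) (T(M) = (2 + M)*(-4 + M) = (-4 + M)*(2 + M))
g(b(-17, d)) - T(I) = -(-5)*(-4) - (-8 + 885**2 - 2*885) = -15*4/3 - (-8 + 783225 - 1770) = -20 - 1*781447 = -20 - 781447 = -781467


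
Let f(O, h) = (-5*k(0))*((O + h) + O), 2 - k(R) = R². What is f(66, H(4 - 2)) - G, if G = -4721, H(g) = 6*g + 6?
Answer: 3221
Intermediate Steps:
k(R) = 2 - R²
H(g) = 6 + 6*g
f(O, h) = -20*O - 10*h (f(O, h) = (-5*(2 - 1*0²))*((O + h) + O) = (-5*(2 - 1*0))*(h + 2*O) = (-5*(2 + 0))*(h + 2*O) = (-5*2)*(h + 2*O) = -10*(h + 2*O) = -20*O - 10*h)
f(66, H(4 - 2)) - G = (-20*66 - 10*(6 + 6*(4 - 2))) - 1*(-4721) = (-1320 - 10*(6 + 6*2)) + 4721 = (-1320 - 10*(6 + 12)) + 4721 = (-1320 - 10*18) + 4721 = (-1320 - 180) + 4721 = -1500 + 4721 = 3221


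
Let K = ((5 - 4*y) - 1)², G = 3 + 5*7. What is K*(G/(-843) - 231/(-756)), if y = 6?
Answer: 263500/2529 ≈ 104.19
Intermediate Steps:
G = 38 (G = 3 + 35 = 38)
K = 400 (K = ((5 - 4*6) - 1)² = ((5 - 24) - 1)² = (-19 - 1)² = (-20)² = 400)
K*(G/(-843) - 231/(-756)) = 400*(38/(-843) - 231/(-756)) = 400*(38*(-1/843) - 231*(-1/756)) = 400*(-38/843 + 11/36) = 400*(2635/10116) = 263500/2529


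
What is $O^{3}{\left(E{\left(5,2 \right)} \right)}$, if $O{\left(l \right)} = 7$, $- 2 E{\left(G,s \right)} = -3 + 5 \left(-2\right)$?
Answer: $343$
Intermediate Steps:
$E{\left(G,s \right)} = \frac{13}{2}$ ($E{\left(G,s \right)} = - \frac{-3 + 5 \left(-2\right)}{2} = - \frac{-3 - 10}{2} = \left(- \frac{1}{2}\right) \left(-13\right) = \frac{13}{2}$)
$O^{3}{\left(E{\left(5,2 \right)} \right)} = 7^{3} = 343$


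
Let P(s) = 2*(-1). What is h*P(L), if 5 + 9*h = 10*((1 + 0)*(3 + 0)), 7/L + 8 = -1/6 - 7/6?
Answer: -50/9 ≈ -5.5556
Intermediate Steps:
L = -¾ (L = 7/(-8 + (-1/6 - 7/6)) = 7/(-8 + (-1*⅙ - 7*⅙)) = 7/(-8 + (-⅙ - 7/6)) = 7/(-8 - 4/3) = 7/(-28/3) = 7*(-3/28) = -¾ ≈ -0.75000)
P(s) = -2
h = 25/9 (h = -5/9 + (10*((1 + 0)*(3 + 0)))/9 = -5/9 + (10*(1*3))/9 = -5/9 + (10*3)/9 = -5/9 + (⅑)*30 = -5/9 + 10/3 = 25/9 ≈ 2.7778)
h*P(L) = (25/9)*(-2) = -50/9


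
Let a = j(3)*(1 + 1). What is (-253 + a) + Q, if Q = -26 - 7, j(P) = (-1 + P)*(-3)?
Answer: -298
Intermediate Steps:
j(P) = 3 - 3*P
Q = -33
a = -12 (a = (3 - 3*3)*(1 + 1) = (3 - 9)*2 = -6*2 = -12)
(-253 + a) + Q = (-253 - 12) - 33 = -265 - 33 = -298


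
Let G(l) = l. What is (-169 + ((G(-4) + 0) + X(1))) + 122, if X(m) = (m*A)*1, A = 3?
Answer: -48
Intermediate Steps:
X(m) = 3*m (X(m) = (m*3)*1 = (3*m)*1 = 3*m)
(-169 + ((G(-4) + 0) + X(1))) + 122 = (-169 + ((-4 + 0) + 3*1)) + 122 = (-169 + (-4 + 3)) + 122 = (-169 - 1) + 122 = -170 + 122 = -48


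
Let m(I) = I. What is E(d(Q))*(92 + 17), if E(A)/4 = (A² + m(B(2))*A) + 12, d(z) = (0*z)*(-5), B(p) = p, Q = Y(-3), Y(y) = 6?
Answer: 5232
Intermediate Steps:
Q = 6
d(z) = 0 (d(z) = 0*(-5) = 0)
E(A) = 48 + 4*A² + 8*A (E(A) = 4*((A² + 2*A) + 12) = 4*(12 + A² + 2*A) = 48 + 4*A² + 8*A)
E(d(Q))*(92 + 17) = (48 + 4*0² + 8*0)*(92 + 17) = (48 + 4*0 + 0)*109 = (48 + 0 + 0)*109 = 48*109 = 5232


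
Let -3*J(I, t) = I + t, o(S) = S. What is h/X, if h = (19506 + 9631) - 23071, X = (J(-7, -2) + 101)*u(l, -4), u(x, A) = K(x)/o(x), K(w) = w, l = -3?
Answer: 3033/52 ≈ 58.327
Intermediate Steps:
J(I, t) = -I/3 - t/3 (J(I, t) = -(I + t)/3 = -I/3 - t/3)
u(x, A) = 1 (u(x, A) = x/x = 1)
X = 104 (X = ((-1/3*(-7) - 1/3*(-2)) + 101)*1 = ((7/3 + 2/3) + 101)*1 = (3 + 101)*1 = 104*1 = 104)
h = 6066 (h = 29137 - 23071 = 6066)
h/X = 6066/104 = 6066*(1/104) = 3033/52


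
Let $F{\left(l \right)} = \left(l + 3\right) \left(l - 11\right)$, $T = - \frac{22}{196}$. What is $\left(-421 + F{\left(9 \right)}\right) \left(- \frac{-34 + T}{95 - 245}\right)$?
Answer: $\frac{297527}{2940} \approx 101.2$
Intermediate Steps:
$T = - \frac{11}{98}$ ($T = \left(-22\right) \frac{1}{196} = - \frac{11}{98} \approx -0.11224$)
$F{\left(l \right)} = \left(-11 + l\right) \left(3 + l\right)$ ($F{\left(l \right)} = \left(3 + l\right) \left(-11 + l\right) = \left(-11 + l\right) \left(3 + l\right)$)
$\left(-421 + F{\left(9 \right)}\right) \left(- \frac{-34 + T}{95 - 245}\right) = \left(-421 - \left(105 - 81\right)\right) \left(- \frac{-34 - \frac{11}{98}}{95 - 245}\right) = \left(-421 - 24\right) \left(- \frac{-3343}{98 \left(-150\right)}\right) = \left(-421 - 24\right) \left(- \frac{\left(-3343\right) \left(-1\right)}{98 \cdot 150}\right) = - 445 \left(\left(-1\right) \frac{3343}{14700}\right) = \left(-445\right) \left(- \frac{3343}{14700}\right) = \frac{297527}{2940}$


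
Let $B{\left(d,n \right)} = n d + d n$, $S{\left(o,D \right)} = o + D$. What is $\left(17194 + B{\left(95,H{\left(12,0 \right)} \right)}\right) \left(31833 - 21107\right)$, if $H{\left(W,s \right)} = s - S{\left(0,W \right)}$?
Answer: $159967564$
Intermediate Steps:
$S{\left(o,D \right)} = D + o$
$H{\left(W,s \right)} = s - W$ ($H{\left(W,s \right)} = s - \left(W + 0\right) = s - W$)
$B{\left(d,n \right)} = 2 d n$ ($B{\left(d,n \right)} = d n + d n = 2 d n$)
$\left(17194 + B{\left(95,H{\left(12,0 \right)} \right)}\right) \left(31833 - 21107\right) = \left(17194 + 2 \cdot 95 \left(0 - 12\right)\right) \left(31833 - 21107\right) = \left(17194 + 2 \cdot 95 \left(0 - 12\right)\right) 10726 = \left(17194 + 2 \cdot 95 \left(-12\right)\right) 10726 = \left(17194 - 2280\right) 10726 = 14914 \cdot 10726 = 159967564$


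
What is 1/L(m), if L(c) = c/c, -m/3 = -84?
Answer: 1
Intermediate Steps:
m = 252 (m = -3*(-84) = 252)
L(c) = 1
1/L(m) = 1/1 = 1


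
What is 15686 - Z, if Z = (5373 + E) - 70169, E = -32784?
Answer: 113266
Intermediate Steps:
Z = -97580 (Z = (5373 - 32784) - 70169 = -27411 - 70169 = -97580)
15686 - Z = 15686 - 1*(-97580) = 15686 + 97580 = 113266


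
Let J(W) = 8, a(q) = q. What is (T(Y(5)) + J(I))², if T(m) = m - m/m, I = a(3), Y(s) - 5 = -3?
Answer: 81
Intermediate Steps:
Y(s) = 2 (Y(s) = 5 - 3 = 2)
I = 3
T(m) = -1 + m (T(m) = m - 1*1 = m - 1 = -1 + m)
(T(Y(5)) + J(I))² = ((-1 + 2) + 8)² = (1 + 8)² = 9² = 81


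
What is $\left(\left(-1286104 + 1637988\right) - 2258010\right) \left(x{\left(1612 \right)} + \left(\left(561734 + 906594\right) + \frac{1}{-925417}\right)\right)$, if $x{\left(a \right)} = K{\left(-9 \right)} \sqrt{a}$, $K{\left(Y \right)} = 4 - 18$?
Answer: $- \frac{2590073921206439650}{925417} + 53371528 \sqrt{403} \approx -2.7977 \cdot 10^{12}$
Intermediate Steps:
$K{\left(Y \right)} = -14$
$x{\left(a \right)} = - 14 \sqrt{a}$
$\left(\left(-1286104 + 1637988\right) - 2258010\right) \left(x{\left(1612 \right)} + \left(\left(561734 + 906594\right) + \frac{1}{-925417}\right)\right) = \left(\left(-1286104 + 1637988\right) - 2258010\right) \left(- 14 \sqrt{1612} + \left(\left(561734 + 906594\right) + \frac{1}{-925417}\right)\right) = \left(351884 - 2258010\right) \left(- 14 \cdot 2 \sqrt{403} + \left(1468328 - \frac{1}{925417}\right)\right) = - 1906126 \left(- 28 \sqrt{403} + \frac{1358815692775}{925417}\right) = - 1906126 \left(\frac{1358815692775}{925417} - 28 \sqrt{403}\right) = - \frac{2590073921206439650}{925417} + 53371528 \sqrt{403}$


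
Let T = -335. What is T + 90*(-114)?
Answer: -10595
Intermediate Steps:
T + 90*(-114) = -335 + 90*(-114) = -335 - 10260 = -10595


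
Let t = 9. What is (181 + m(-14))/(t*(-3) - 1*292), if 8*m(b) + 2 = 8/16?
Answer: -263/464 ≈ -0.56681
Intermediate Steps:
m(b) = -3/16 (m(b) = -1/4 + (8/16)/8 = -1/4 + (8*(1/16))/8 = -1/4 + (1/8)*(1/2) = -1/4 + 1/16 = -3/16)
(181 + m(-14))/(t*(-3) - 1*292) = (181 - 3/16)/(9*(-3) - 1*292) = 2893/(16*(-27 - 292)) = (2893/16)/(-319) = (2893/16)*(-1/319) = -263/464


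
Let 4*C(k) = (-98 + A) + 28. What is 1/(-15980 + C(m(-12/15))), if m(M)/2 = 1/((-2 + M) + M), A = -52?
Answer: -2/32021 ≈ -6.2459e-5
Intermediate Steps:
m(M) = 2/(-2 + 2*M) (m(M) = 2/((-2 + M) + M) = 2/(-2 + 2*M))
C(k) = -61/2 (C(k) = ((-98 - 52) + 28)/4 = (-150 + 28)/4 = (1/4)*(-122) = -61/2)
1/(-15980 + C(m(-12/15))) = 1/(-15980 - 61/2) = 1/(-32021/2) = -2/32021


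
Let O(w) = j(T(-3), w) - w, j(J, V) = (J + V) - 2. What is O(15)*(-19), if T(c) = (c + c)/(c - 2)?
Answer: 76/5 ≈ 15.200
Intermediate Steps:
T(c) = 2*c/(-2 + c) (T(c) = (2*c)/(-2 + c) = 2*c/(-2 + c))
j(J, V) = -2 + J + V
O(w) = -⅘ (O(w) = (-2 + 2*(-3)/(-2 - 3) + w) - w = (-2 + 2*(-3)/(-5) + w) - w = (-2 + 2*(-3)*(-⅕) + w) - w = (-2 + 6/5 + w) - w = (-⅘ + w) - w = -⅘)
O(15)*(-19) = -⅘*(-19) = 76/5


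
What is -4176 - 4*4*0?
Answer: -4176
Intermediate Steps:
-4176 - 4*4*0 = -4176 - 16*0 = -4176 + 0 = -4176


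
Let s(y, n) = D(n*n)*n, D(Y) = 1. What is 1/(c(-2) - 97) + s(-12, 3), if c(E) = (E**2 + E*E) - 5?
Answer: 281/94 ≈ 2.9894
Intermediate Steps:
c(E) = -5 + 2*E**2 (c(E) = (E**2 + E**2) - 5 = 2*E**2 - 5 = -5 + 2*E**2)
s(y, n) = n (s(y, n) = 1*n = n)
1/(c(-2) - 97) + s(-12, 3) = 1/((-5 + 2*(-2)**2) - 97) + 3 = 1/((-5 + 2*4) - 97) + 3 = 1/((-5 + 8) - 97) + 3 = 1/(3 - 97) + 3 = 1/(-94) + 3 = -1/94 + 3 = 281/94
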